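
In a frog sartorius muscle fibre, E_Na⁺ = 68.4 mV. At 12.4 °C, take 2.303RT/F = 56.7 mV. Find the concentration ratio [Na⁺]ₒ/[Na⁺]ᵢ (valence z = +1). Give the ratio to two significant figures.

log₁₀([out]/[in]) = E·z/(56.7) = 68.4 × 1 / 56.7 = 1.2063
[out]/[in] = 10^(1.2063) = 16.08

16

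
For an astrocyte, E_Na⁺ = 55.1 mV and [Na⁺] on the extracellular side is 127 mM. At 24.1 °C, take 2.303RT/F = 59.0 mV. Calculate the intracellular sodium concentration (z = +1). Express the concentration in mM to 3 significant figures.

Nernst: E = (59.0/1) · log₁₀([out]/[in]), so log₁₀([out]/[in]) = 55.1 × 1 / 59.0 = 0.9339.
[out]/[in] = 10^(0.9339) = 8.588.
[in] = 127 / 8.588 = 14.79 mM.

14.8 mM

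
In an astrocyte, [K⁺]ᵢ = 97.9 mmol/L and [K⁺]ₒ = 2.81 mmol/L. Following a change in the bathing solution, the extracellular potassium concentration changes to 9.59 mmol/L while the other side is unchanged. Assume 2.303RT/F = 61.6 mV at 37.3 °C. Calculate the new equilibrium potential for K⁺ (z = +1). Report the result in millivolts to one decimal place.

After the shift: [K⁺]_out = 9.59, [K⁺]_in = 97.9 mmol/L.
E_new = (61.6/1)·log₁₀(9.59/97.9) = 61.60 · (-1.0090) = -62.15 mV

-62.2 mV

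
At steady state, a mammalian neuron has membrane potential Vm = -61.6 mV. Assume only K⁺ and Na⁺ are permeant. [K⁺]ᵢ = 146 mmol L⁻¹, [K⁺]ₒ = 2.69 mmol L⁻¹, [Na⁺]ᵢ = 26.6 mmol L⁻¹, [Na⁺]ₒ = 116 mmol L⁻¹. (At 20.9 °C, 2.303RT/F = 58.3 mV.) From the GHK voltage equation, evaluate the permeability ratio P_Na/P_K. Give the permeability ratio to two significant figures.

Let α = P_Na/P_K. GHK: Vm = 58.3·log₁₀[(Kₒ + α·Naₒ)/(Kᵢ + α·Naᵢ)].
10^(Vm/58.3) = 10^(-61.6/58.3) = 0.08778
So 0.08778·(Kᵢ + α·Naᵢ) = Kₒ + α·Naₒ → α = (0.08778·146.0 − 2.69) / (116.0 − 0.08778·26.6)
α = (12.82 − 2.69) / (116.0 − 2.335) = 10.13/113.7 = 0.08909

0.089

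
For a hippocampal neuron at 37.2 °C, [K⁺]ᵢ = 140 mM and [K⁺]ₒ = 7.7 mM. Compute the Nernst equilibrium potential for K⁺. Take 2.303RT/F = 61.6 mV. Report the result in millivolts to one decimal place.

E = (61.6/z) · log₁₀([K⁺]_out/[K⁺]_in) with z = +1.
= (61.6/1) · log₁₀(7.7/140) = 61.60 · log₁₀(0.055)
= 61.60 · (-1.2596) = -77.59 mV

-77.6 mV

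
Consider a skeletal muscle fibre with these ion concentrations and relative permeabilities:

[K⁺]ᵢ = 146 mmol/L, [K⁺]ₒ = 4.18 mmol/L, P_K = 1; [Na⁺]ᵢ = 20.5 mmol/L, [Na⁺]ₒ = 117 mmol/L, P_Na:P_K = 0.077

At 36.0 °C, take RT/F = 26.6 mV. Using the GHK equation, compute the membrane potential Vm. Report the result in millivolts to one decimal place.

Vm = 26.6 · ln[(Σ P·[cation]ₒ + Σ P·[anion]ᵢ) / (Σ P·[cation]ᵢ + Σ P·[anion]ₒ)]
Numerator = 1×4.18 + 0.077×117 = 13.19
Denominator = 1×146 + 0.077×20.5 = 147.6
Vm = 26.6 · ln(0.089369) = 26.6 × (-2.4150) = -64.24 mV

-64.2 mV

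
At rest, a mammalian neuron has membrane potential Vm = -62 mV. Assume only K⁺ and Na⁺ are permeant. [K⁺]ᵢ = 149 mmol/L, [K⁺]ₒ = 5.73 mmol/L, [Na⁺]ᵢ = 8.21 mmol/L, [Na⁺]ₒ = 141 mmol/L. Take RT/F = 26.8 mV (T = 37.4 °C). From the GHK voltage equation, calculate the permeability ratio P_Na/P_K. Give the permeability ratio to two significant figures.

Let α = P_Na/P_K. GHK: Vm = 26.8·ln[(Kₒ + α·Naₒ)/(Kᵢ + α·Naᵢ)].
e^(Vm/26.8) = e^(-62.0/26.8) = 0.098921
So 0.098921·(Kᵢ + α·Naᵢ) = Kₒ + α·Naₒ → α = (0.098921·149.0 − 5.73) / (141.0 − 0.098921·8.21)
α = (14.74 − 5.73) / (141.0 − 0.8121) = 9.009/140.2 = 0.06427

0.064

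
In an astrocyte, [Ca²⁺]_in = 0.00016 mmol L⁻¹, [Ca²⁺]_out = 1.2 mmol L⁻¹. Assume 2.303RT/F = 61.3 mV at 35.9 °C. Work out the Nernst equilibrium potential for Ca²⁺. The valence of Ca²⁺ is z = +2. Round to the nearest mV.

119 mV

E = (61.3/z) · log₁₀([Ca²⁺]_out/[Ca²⁺]_in) with z = +2.
= (61.3/2) · log₁₀(1.2/0.00016) = 30.65 · log₁₀(7500)
= 30.65 · (3.8751) = 118.77 mV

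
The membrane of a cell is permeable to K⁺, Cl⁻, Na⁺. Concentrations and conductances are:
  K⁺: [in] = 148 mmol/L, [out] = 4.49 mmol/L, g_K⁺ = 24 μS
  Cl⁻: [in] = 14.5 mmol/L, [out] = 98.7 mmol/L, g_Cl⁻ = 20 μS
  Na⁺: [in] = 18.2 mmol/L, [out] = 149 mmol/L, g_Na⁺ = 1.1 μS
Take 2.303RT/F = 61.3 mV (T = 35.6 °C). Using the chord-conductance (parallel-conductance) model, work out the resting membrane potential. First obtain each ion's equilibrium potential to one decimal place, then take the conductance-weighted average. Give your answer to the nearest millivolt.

E_K⁺ = (61.3/1)·log₁₀(4.49/148) = -93.1 mV
E_Cl⁻ = (61.3/-1)·log₁₀(98.7/14.5) = -51.1 mV
E_Na⁺ = (61.3/1)·log₁₀(149/18.2) = 56.0 mV
Vm = (Σ gᵢEᵢ)/(Σ gᵢ) = (24·-93.1 + 20·-51.1 + 1.1·56.0) / (24 + 20 + 1.1)
= -3194.80 / 45.1 = -70.84 mV

-71 mV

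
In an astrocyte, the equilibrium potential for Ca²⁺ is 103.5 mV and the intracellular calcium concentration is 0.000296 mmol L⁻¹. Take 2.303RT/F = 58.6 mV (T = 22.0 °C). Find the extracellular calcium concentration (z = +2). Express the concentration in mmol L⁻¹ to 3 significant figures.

1.01 mmol L⁻¹

Nernst: E = (58.6/2) · log₁₀([out]/[in]), so log₁₀([out]/[in]) = 103.5 × 2 / 58.6 = 3.5324.
[out]/[in] = 10^(3.5324) = 3407.
[out] = 3407 × 0.000296 = 1.009 mmol L⁻¹.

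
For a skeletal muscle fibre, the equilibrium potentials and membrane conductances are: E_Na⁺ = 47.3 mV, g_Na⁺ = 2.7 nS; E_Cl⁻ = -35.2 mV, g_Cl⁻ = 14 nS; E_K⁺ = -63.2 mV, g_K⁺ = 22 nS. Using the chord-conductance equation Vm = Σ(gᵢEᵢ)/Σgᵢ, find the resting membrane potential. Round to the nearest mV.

Σ gᵢEᵢ = 2.7·(47.3) + 14·(-35.2) + 22·(-63.2) = -1755.49
Σ gᵢ = 2.7 + 14 + 22 = 38.7
Vm = -1755.49 / 38.7 = -45.36 mV

-45 mV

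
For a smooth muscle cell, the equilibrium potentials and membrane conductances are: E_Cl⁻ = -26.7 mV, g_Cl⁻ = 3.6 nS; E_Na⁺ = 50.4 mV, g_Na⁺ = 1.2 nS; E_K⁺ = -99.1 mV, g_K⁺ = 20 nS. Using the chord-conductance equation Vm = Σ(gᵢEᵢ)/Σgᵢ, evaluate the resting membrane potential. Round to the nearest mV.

-81 mV

Σ gᵢEᵢ = 3.6·(-26.7) + 1.2·(50.4) + 20·(-99.1) = -2017.64
Σ gᵢ = 3.6 + 1.2 + 20 = 24.8
Vm = -2017.64 / 24.8 = -81.36 mV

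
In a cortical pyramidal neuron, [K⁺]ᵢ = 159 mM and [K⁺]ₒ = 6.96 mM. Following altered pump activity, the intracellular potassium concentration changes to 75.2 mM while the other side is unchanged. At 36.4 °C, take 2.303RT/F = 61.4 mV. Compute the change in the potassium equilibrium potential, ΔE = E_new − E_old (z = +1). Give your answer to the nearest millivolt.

20 mV

E_old = (61.4/1)·log₁₀(6.96/159) = -83.43 mV
E_new = (61.4/1)·log₁₀(6.96/75.2) = -63.46 mV
ΔE = -63.46 − (-83.43) = 19.97 mV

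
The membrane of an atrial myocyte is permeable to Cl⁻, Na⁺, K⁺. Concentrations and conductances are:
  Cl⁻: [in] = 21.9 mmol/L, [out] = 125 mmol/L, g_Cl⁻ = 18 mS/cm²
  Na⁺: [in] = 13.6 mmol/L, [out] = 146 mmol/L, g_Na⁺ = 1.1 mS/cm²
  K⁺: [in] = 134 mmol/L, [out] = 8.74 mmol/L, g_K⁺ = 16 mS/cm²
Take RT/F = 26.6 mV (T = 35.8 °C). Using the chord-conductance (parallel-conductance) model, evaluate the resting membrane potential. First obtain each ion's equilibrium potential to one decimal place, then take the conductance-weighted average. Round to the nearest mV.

-55 mV

E_Cl⁻ = (26.6/-1)·ln(125/21.9) = -46.3 mV
E_Na⁺ = (26.6/1)·ln(146/13.6) = 63.1 mV
E_K⁺ = (26.6/1)·ln(8.74/134) = -72.6 mV
Vm = (Σ gᵢEᵢ)/(Σ gᵢ) = (18·-46.3 + 1.1·63.1 + 16·-72.6) / (18 + 1.1 + 16)
= -1925.59 / 35.1 = -54.86 mV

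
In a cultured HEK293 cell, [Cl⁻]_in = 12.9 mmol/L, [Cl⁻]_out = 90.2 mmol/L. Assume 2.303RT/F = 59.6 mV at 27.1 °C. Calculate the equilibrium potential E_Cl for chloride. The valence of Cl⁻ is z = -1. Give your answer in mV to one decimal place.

-50.3 mV

E = (59.6/z) · log₁₀([Cl⁻]_out/[Cl⁻]_in) with z = -1.
For an anion, dividing by z = -1 reverses the sign.
= (59.6/-1) · log₁₀(90.2/12.9) = -59.60 · log₁₀(6.992)
= -59.60 · (0.8446) = -50.34 mV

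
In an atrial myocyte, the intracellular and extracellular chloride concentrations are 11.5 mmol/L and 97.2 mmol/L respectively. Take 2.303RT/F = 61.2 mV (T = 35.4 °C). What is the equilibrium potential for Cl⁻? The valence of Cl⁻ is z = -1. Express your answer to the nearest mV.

-57 mV

E = (61.2/z) · log₁₀([Cl⁻]_out/[Cl⁻]_in) with z = -1.
For an anion, dividing by z = -1 reverses the sign.
= (61.2/-1) · log₁₀(97.2/11.5) = -61.20 · log₁₀(8.452)
= -61.20 · (0.9270) = -56.73 mV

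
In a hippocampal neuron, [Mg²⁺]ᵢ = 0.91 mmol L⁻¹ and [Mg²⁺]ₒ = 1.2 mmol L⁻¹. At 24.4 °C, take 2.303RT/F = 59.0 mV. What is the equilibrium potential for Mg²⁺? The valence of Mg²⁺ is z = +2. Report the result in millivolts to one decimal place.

E = (59.0/z) · log₁₀([Mg²⁺]_out/[Mg²⁺]_in) with z = +2.
= (59.0/2) · log₁₀(1.2/0.91) = 29.50 · log₁₀(1.319)
= 29.50 · (0.1201) = 3.54 mV

3.5 mV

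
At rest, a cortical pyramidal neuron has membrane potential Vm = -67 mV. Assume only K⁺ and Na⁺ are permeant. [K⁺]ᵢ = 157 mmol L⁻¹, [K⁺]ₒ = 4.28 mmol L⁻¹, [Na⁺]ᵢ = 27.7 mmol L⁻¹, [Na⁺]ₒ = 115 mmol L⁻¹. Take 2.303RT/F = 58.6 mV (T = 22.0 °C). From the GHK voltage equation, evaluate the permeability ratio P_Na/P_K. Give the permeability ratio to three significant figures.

Let α = P_Na/P_K. GHK: Vm = 58.6·log₁₀[(Kₒ + α·Naₒ)/(Kᵢ + α·Naᵢ)].
10^(Vm/58.6) = 10^(-67.0/58.6) = 0.071888
So 0.071888·(Kᵢ + α·Naᵢ) = Kₒ + α·Naₒ → α = (0.071888·157.0 − 4.28) / (115.0 − 0.071888·27.7)
α = (11.29 − 4.28) / (115.0 − 1.991) = 7.006/113 = 0.062

0.0620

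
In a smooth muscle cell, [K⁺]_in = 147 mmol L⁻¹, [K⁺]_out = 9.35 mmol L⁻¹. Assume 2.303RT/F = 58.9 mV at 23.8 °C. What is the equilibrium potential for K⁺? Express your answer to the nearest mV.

-70 mV

E = (58.9/z) · log₁₀([K⁺]_out/[K⁺]_in) with z = +1.
= (58.9/1) · log₁₀(9.35/147) = 58.90 · log₁₀(0.06361)
= 58.90 · (-1.1965) = -70.47 mV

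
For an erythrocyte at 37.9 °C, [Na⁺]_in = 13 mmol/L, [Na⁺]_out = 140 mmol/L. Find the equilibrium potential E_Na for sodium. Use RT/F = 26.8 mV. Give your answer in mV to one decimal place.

E = (26.8/z) · ln([Na⁺]_out/[Na⁺]_in) with z = +1.
= (26.8/1) · ln(140/13) = 26.80 · ln(10.77)
= 26.80 · (2.3767) = 63.70 mV

63.7 mV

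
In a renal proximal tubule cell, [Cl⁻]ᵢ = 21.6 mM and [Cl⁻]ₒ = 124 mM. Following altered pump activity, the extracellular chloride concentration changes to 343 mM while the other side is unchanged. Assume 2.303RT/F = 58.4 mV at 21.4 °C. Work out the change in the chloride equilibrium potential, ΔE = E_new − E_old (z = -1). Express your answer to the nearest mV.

E_old = (58.4/-1)·log₁₀(124/21.6) = -44.32 mV
E_new = (58.4/-1)·log₁₀(343/21.6) = -70.13 mV
ΔE = -70.13 − (-44.32) = -25.81 mV

-26 mV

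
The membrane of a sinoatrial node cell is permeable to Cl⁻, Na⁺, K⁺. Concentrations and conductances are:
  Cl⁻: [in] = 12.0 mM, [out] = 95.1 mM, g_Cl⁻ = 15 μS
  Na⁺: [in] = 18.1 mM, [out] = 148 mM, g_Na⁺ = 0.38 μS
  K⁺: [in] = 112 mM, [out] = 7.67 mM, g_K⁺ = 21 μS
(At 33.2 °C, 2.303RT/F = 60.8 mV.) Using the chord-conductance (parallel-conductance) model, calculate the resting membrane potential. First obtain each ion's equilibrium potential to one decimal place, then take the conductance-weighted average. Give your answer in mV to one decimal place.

E_Cl⁻ = (60.8/-1)·log₁₀(95.1/12.0) = -54.7 mV
E_Na⁺ = (60.8/1)·log₁₀(148/18.1) = 55.5 mV
E_K⁺ = (60.8/1)·log₁₀(7.67/112) = -70.8 mV
Vm = (Σ gᵢEᵢ)/(Σ gᵢ) = (15·-54.7 + 0.38·55.5 + 21·-70.8) / (15 + 0.38 + 21)
= -2286.21 / 36.38 = -62.84 mV

-62.8 mV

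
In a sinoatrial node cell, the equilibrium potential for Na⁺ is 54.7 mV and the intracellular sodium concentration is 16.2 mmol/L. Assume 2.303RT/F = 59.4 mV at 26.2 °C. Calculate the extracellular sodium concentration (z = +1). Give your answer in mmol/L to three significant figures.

Nernst: E = (59.4/1) · log₁₀([out]/[in]), so log₁₀([out]/[in]) = 54.7 × 1 / 59.4 = 0.9209.
[out]/[in] = 10^(0.9209) = 8.334.
[out] = 8.334 × 16.2 = 135 mmol/L.

135 mmol/L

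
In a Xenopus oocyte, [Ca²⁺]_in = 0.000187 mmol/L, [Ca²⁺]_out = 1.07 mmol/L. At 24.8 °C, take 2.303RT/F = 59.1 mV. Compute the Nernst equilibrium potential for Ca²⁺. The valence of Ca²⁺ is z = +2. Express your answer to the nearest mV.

111 mV

E = (59.1/z) · log₁₀([Ca²⁺]_out/[Ca²⁺]_in) with z = +2.
= (59.1/2) · log₁₀(1.07/0.000187) = 29.55 · log₁₀(5722)
= 29.55 · (3.7575) = 111.04 mV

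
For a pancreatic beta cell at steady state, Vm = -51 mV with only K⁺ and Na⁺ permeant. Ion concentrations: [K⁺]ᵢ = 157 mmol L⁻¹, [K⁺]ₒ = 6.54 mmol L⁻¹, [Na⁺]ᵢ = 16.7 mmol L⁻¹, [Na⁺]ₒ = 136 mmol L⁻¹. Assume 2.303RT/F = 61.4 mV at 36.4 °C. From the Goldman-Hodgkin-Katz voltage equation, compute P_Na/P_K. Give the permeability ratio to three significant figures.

Let α = P_Na/P_K. GHK: Vm = 61.4·log₁₀[(Kₒ + α·Naₒ)/(Kᵢ + α·Naᵢ)].
10^(Vm/61.4) = 10^(-51.0/61.4) = 0.1477
So 0.1477·(Kᵢ + α·Naᵢ) = Kₒ + α·Naₒ → α = (0.1477·157.0 − 6.54) / (136.0 − 0.1477·16.7)
α = (23.19 − 6.54) / (136.0 − 2.467) = 16.65/133.5 = 0.1247

0.125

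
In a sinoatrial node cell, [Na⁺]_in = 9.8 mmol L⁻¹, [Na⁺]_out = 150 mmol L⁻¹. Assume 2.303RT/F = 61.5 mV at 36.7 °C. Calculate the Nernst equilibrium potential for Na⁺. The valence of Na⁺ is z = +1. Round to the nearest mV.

E = (61.5/z) · log₁₀([Na⁺]_out/[Na⁺]_in) with z = +1.
= (61.5/1) · log₁₀(150/9.8) = 61.50 · log₁₀(15.31)
= 61.50 · (1.1849) = 72.87 mV

73 mV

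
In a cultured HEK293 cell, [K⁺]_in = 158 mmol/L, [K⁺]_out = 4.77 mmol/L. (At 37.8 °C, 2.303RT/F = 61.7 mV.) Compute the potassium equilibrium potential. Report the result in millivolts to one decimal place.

E = (61.7/z) · log₁₀([K⁺]_out/[K⁺]_in) with z = +1.
= (61.7/1) · log₁₀(4.77/158) = 61.70 · log₁₀(0.03019)
= 61.70 · (-1.5201) = -93.79 mV

-93.8 mV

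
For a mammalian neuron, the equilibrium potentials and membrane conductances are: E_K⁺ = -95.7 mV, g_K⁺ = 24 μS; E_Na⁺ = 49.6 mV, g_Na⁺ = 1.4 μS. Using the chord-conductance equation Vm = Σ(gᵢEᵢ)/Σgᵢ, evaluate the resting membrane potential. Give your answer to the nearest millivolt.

Σ gᵢEᵢ = 24·(-95.7) + 1.4·(49.6) = -2227.36
Σ gᵢ = 24 + 1.4 = 25.4
Vm = -2227.36 / 25.4 = -87.69 mV

-88 mV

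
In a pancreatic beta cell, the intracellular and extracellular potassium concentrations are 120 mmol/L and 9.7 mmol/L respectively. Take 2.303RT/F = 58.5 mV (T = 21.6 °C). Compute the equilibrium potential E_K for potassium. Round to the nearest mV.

E = (58.5/z) · log₁₀([K⁺]_out/[K⁺]_in) with z = +1.
= (58.5/1) · log₁₀(9.7/120) = 58.50 · log₁₀(0.08083)
= 58.50 · (-1.0924) = -63.91 mV

-64 mV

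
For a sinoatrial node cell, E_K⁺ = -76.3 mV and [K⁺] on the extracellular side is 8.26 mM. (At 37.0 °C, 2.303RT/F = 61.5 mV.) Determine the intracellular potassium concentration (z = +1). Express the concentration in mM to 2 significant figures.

Nernst: E = (61.5/1) · log₁₀([out]/[in]), so log₁₀([out]/[in]) = -76.3 × 1 / 61.5 = -1.2407.
[out]/[in] = 10^(-1.2407) = 0.05746.
[in] = 8.26 / 0.05746 = 143.8 mM.

140 mM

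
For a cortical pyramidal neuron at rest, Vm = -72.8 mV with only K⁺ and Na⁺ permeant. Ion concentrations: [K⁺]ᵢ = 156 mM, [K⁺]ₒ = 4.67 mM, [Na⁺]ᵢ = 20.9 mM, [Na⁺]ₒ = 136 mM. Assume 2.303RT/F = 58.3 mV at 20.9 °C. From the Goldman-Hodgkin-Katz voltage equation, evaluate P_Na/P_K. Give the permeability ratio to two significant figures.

Let α = P_Na/P_K. GHK: Vm = 58.3·log₁₀[(Kₒ + α·Naₒ)/(Kᵢ + α·Naᵢ)].
10^(Vm/58.3) = 10^(-72.8/58.3) = 0.056401
So 0.056401·(Kᵢ + α·Naᵢ) = Kₒ + α·Naₒ → α = (0.056401·156.0 − 4.67) / (136.0 − 0.056401·20.9)
α = (8.799 − 4.67) / (136.0 − 1.179) = 4.129/134.8 = 0.03062

0.031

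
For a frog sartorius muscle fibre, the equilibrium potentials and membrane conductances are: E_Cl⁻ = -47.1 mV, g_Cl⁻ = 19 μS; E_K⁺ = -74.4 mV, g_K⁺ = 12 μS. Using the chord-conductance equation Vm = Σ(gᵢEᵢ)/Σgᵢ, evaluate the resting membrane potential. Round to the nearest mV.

Σ gᵢEᵢ = 19·(-47.1) + 12·(-74.4) = -1787.70
Σ gᵢ = 19 + 12 = 31
Vm = -1787.70 / 31 = -57.67 mV

-58 mV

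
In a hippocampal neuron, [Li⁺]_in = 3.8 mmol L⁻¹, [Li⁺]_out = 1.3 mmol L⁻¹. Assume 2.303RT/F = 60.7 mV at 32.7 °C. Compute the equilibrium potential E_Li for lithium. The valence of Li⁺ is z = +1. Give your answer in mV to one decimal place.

E = (60.7/z) · log₁₀([Li⁺]_out/[Li⁺]_in) with z = +1.
= (60.7/1) · log₁₀(1.3/3.8) = 60.70 · log₁₀(0.3421)
= 60.70 · (-0.4658) = -28.28 mV

-28.3 mV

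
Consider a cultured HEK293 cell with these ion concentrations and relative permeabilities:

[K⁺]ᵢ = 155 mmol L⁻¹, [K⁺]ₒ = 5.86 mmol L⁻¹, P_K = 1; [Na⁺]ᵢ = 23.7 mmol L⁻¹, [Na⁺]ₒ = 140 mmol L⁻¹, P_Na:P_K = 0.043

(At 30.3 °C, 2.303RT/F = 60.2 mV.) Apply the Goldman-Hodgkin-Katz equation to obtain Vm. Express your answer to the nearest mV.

Vm = 60.2 · log₁₀[(Σ P·[cation]ₒ + Σ P·[anion]ᵢ) / (Σ P·[cation]ᵢ + Σ P·[anion]ₒ)]
Numerator = 1×5.86 + 0.043×140 = 11.88
Denominator = 1×155 + 0.043×23.7 = 156
Vm = 60.2 · log₁₀(0.076145) = 60.2 × (-1.1184) = -67.33 mV

-67 mV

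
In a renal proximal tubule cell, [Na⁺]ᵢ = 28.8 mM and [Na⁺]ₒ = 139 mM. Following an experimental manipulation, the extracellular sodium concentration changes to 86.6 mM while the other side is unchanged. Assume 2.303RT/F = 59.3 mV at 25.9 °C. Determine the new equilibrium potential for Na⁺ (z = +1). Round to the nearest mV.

After the shift: [Na⁺]_out = 86.6, [Na⁺]_in = 28.8 mM.
E_new = (59.3/1)·log₁₀(86.6/28.8) = 59.30 · (0.4781) = 28.35 mV

28 mV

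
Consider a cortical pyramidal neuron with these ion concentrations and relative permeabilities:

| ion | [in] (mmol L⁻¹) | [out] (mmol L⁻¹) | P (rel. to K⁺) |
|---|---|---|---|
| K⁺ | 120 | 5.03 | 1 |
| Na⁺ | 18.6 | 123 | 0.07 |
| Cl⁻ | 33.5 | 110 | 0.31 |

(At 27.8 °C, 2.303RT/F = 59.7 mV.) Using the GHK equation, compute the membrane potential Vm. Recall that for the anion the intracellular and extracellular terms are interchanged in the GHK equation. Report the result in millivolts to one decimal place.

Vm = 59.7 · log₁₀[(Σ P·[cation]ₒ + Σ P·[anion]ᵢ) / (Σ P·[cation]ᵢ + Σ P·[anion]ₒ)]
Numerator = 1×5.03 + 0.07×123 + 0.31×33.5 = 24.02
Denominator = 1×120 + 0.07×18.6 + 0.31×110 = 155.4
Vm = 59.7 · log₁₀(0.1546) = 59.7 × (-0.8108) = -48.40 mV

-48.4 mV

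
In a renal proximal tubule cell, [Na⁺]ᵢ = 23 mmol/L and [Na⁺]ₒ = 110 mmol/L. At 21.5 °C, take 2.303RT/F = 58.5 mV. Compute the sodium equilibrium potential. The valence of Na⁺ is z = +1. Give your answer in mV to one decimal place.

E = (58.5/z) · log₁₀([Na⁺]_out/[Na⁺]_in) with z = +1.
= (58.5/1) · log₁₀(110/23) = 58.50 · log₁₀(4.783)
= 58.50 · (0.6797) = 39.76 mV

39.8 mV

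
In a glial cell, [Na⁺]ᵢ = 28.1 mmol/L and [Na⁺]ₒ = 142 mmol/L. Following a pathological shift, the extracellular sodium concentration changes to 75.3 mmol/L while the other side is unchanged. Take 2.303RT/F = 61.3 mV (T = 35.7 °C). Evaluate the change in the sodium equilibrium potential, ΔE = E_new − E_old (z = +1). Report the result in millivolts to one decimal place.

E_old = (61.3/1)·log₁₀(142/28.1) = 43.13 mV
E_new = (61.3/1)·log₁₀(75.3/28.1) = 26.24 mV
ΔE = 26.24 − (43.13) = -16.89 mV

-16.9 mV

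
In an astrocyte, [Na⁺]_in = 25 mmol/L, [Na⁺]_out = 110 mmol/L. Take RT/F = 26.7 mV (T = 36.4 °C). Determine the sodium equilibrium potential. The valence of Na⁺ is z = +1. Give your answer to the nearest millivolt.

E = (26.7/z) · ln([Na⁺]_out/[Na⁺]_in) with z = +1.
= (26.7/1) · ln(110/25) = 26.70 · ln(4.4)
= 26.70 · (1.4816) = 39.56 mV

40 mV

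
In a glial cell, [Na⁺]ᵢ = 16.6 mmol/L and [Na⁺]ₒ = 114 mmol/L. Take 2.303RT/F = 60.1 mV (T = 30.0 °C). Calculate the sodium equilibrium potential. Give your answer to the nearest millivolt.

E = (60.1/z) · log₁₀([Na⁺]_out/[Na⁺]_in) with z = +1.
= (60.1/1) · log₁₀(114/16.6) = 60.10 · log₁₀(6.867)
= 60.10 · (0.8368) = 50.29 mV

50 mV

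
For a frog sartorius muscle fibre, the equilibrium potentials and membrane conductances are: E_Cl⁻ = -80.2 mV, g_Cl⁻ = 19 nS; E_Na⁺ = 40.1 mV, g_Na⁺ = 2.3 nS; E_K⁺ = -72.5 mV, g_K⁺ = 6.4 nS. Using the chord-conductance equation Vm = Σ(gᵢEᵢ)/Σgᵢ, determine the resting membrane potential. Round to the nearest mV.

Σ gᵢEᵢ = 19·(-80.2) + 2.3·(40.1) + 6.4·(-72.5) = -1895.57
Σ gᵢ = 19 + 2.3 + 6.4 = 27.7
Vm = -1895.57 / 27.7 = -68.43 mV

-68 mV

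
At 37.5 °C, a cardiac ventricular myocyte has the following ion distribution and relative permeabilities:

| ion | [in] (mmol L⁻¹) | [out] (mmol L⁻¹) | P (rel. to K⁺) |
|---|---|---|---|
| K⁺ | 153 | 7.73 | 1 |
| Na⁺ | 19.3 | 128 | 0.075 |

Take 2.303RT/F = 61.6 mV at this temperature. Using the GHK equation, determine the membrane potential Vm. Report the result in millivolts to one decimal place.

-58.5 mV

Vm = 61.6 · log₁₀[(Σ P·[cation]ₒ + Σ P·[anion]ᵢ) / (Σ P·[cation]ᵢ + Σ P·[anion]ₒ)]
Numerator = 1×7.73 + 0.075×128 = 17.33
Denominator = 1×153 + 0.075×19.3 = 154.4
Vm = 61.6 · log₁₀(0.11221) = 61.6 × (-0.9500) = -58.52 mV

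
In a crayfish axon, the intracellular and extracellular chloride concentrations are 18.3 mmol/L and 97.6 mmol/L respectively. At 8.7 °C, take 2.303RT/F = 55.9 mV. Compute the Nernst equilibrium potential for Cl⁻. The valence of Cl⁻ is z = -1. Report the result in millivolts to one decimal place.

-40.6 mV

E = (55.9/z) · log₁₀([Cl⁻]_out/[Cl⁻]_in) with z = -1.
For an anion, dividing by z = -1 reverses the sign.
= (55.9/-1) · log₁₀(97.6/18.3) = -55.90 · log₁₀(5.333)
= -55.90 · (0.7270) = -40.64 mV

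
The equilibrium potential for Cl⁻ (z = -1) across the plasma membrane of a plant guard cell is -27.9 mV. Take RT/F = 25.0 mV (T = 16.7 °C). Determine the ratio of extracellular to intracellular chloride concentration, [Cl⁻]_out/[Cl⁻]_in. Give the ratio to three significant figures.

ln([out]/[in]) = E·z/(25.0) = -27.9 × -1 / 25.0 = 1.1160
[out]/[in] = e^(1.1160) = 3.053

3.05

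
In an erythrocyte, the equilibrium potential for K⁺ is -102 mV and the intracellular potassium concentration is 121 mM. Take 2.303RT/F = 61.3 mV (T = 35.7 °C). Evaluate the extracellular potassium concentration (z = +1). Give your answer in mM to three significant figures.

2.62 mM

Nernst: E = (61.3/1) · log₁₀([out]/[in]), so log₁₀([out]/[in]) = -102.0 × 1 / 61.3 = -1.6639.
[out]/[in] = 10^(-1.6639) = 0.02168.
[out] = 0.02168 × 121 = 2.623 mM.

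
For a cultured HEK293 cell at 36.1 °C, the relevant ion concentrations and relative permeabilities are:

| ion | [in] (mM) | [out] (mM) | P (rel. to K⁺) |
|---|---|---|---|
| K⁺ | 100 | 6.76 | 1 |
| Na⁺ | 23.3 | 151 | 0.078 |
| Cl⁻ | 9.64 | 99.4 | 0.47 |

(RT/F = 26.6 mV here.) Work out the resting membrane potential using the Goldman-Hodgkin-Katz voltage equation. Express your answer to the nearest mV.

-50 mV

Vm = 26.6 · ln[(Σ P·[cation]ₒ + Σ P·[anion]ᵢ) / (Σ P·[cation]ᵢ + Σ P·[anion]ₒ)]
Numerator = 1×6.76 + 0.078×151 + 0.47×9.64 = 23.07
Denominator = 1×100 + 0.078×23.3 + 0.47×99.4 = 148.5
Vm = 26.6 · ln(0.15531) = 26.6 × (-1.8623) = -49.54 mV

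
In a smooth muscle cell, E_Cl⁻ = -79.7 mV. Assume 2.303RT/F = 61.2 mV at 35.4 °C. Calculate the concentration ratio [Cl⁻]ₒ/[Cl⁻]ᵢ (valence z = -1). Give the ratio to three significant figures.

20.1

log₁₀([out]/[in]) = E·z/(61.2) = -79.7 × -1 / 61.2 = 1.3023
[out]/[in] = 10^(1.3023) = 20.06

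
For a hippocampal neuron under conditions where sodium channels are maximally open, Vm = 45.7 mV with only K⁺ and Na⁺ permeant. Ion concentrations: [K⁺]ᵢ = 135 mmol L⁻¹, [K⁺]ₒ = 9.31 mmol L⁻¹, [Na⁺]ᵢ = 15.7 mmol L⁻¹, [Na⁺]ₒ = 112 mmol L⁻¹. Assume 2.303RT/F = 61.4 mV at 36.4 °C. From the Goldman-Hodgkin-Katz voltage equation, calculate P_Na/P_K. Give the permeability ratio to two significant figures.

Let α = P_Na/P_K. GHK: Vm = 61.4·log₁₀[(Kₒ + α·Naₒ)/(Kᵢ + α·Naᵢ)].
10^(Vm/61.4) = 10^(45.7/61.4) = 5.5501
So 5.5501·(Kᵢ + α·Naᵢ) = Kₒ + α·Naₒ → α = (5.5501·135.0 − 9.31) / (112.0 − 5.5501·15.7)
α = (749.3 − 9.31) / (112.0 − 87.14) = 740/24.86 = 29.76

30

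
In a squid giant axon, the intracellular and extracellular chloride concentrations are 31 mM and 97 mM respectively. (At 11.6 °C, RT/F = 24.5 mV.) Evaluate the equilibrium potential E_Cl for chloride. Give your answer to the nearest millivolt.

-28 mV

E = (24.5/z) · ln([Cl⁻]_out/[Cl⁻]_in) with z = -1.
For an anion, dividing by z = -1 reverses the sign.
= (24.5/-1) · ln(97/31) = -24.50 · ln(3.129)
= -24.50 · (1.1407) = -27.95 mV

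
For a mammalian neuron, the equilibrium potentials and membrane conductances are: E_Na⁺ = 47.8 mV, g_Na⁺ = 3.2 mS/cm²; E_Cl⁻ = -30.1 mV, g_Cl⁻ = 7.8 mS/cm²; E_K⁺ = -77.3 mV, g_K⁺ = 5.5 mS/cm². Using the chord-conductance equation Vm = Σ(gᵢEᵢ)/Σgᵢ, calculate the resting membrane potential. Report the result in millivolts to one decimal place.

-30.7 mV

Σ gᵢEᵢ = 3.2·(47.8) + 7.8·(-30.1) + 5.5·(-77.3) = -506.97
Σ gᵢ = 3.2 + 7.8 + 5.5 = 16.5
Vm = -506.97 / 16.5 = -30.73 mV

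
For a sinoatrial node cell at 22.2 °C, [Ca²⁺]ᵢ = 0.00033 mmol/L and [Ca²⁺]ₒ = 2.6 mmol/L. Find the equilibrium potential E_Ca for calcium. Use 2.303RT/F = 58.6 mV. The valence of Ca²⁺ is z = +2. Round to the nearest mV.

E = (58.6/z) · log₁₀([Ca²⁺]_out/[Ca²⁺]_in) with z = +2.
= (58.6/2) · log₁₀(2.6/0.00033) = 29.30 · log₁₀(7879)
= 29.30 · (3.8965) = 114.17 mV

114 mV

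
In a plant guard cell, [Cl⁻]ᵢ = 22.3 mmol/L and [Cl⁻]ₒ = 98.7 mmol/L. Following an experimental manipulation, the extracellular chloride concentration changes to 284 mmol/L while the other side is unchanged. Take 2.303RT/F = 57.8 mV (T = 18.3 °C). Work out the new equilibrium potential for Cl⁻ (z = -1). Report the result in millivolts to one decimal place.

-63.9 mV

After the shift: [Cl⁻]_out = 284, [Cl⁻]_in = 22.3 mmol/L.
E_new = (57.8/-1)·log₁₀(284/22.3) = -57.80 · (1.1050) = -63.87 mV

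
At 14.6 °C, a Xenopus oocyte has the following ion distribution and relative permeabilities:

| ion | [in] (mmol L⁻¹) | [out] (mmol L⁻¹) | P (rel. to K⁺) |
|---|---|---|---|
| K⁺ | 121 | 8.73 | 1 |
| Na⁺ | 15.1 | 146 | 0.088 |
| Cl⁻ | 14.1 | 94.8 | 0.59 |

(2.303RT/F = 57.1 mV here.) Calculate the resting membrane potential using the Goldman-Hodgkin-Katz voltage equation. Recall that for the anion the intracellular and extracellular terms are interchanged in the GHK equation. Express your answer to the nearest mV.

Vm = 57.1 · log₁₀[(Σ P·[cation]ₒ + Σ P·[anion]ᵢ) / (Σ P·[cation]ᵢ + Σ P·[anion]ₒ)]
Numerator = 1×8.73 + 0.088×146 + 0.59×14.1 = 29.9
Denominator = 1×121 + 0.088×15.1 + 0.59×94.8 = 178.3
Vm = 57.1 · log₁₀(0.16771) = 57.1 × (-0.7754) = -44.28 mV

-44 mV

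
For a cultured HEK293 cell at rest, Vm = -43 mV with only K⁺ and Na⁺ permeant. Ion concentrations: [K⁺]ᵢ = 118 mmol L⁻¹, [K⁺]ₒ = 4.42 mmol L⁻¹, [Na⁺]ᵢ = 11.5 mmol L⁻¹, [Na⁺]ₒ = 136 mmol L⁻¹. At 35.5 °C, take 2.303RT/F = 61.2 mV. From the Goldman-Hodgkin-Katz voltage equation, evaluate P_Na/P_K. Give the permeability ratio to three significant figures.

0.142

Let α = P_Na/P_K. GHK: Vm = 61.2·log₁₀[(Kₒ + α·Naₒ)/(Kᵢ + α·Naᵢ)].
10^(Vm/61.2) = 10^(-43.0/61.2) = 0.19833
So 0.19833·(Kᵢ + α·Naᵢ) = Kₒ + α·Naₒ → α = (0.19833·118.0 − 4.42) / (136.0 − 0.19833·11.5)
α = (23.4 − 4.42) / (136.0 − 2.281) = 18.98/133.7 = 0.142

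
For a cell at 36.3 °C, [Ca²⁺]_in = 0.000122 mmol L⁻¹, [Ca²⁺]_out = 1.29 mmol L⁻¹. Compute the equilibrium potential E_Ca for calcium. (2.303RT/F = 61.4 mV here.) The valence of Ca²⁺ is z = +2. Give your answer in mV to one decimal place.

E = (61.4/z) · log₁₀([Ca²⁺]_out/[Ca²⁺]_in) with z = +2.
= (61.4/2) · log₁₀(1.29/0.000122) = 30.70 · log₁₀(1.057e+04)
= 30.70 · (4.0242) = 123.54 mV

123.5 mV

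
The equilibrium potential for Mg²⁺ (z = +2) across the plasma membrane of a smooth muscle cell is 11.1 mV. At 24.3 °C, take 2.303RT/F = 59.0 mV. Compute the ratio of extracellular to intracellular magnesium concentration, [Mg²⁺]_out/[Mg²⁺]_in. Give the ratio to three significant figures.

log₁₀([out]/[in]) = E·z/(59.0) = 11.1 × 2 / 59.0 = 0.3763
[out]/[in] = 10^(0.3763) = 2.378

2.38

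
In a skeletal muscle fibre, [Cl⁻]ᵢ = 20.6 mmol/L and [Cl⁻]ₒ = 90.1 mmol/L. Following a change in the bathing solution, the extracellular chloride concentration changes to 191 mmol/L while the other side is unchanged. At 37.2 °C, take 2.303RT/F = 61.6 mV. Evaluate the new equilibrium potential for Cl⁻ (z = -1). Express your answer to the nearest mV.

-60 mV

After the shift: [Cl⁻]_out = 191, [Cl⁻]_in = 20.6 mmol/L.
E_new = (61.6/-1)·log₁₀(191/20.6) = -61.60 · (0.9672) = -59.58 mV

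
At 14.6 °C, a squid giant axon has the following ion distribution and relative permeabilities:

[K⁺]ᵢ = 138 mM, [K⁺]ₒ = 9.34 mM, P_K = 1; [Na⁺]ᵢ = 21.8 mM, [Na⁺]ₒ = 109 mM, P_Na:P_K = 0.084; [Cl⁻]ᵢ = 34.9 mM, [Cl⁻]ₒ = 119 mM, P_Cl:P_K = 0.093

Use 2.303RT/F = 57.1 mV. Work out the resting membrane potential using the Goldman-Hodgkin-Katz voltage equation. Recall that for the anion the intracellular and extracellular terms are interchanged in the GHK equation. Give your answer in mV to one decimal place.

-48.0 mV

Vm = 57.1 · log₁₀[(Σ P·[cation]ₒ + Σ P·[anion]ᵢ) / (Σ P·[cation]ᵢ + Σ P·[anion]ₒ)]
Numerator = 1×9.34 + 0.084×109 + 0.093×34.9 = 21.74
Denominator = 1×138 + 0.084×21.8 + 0.093×119 = 150.9
Vm = 57.1 · log₁₀(0.14408) = 57.1 × (-0.8414) = -48.04 mV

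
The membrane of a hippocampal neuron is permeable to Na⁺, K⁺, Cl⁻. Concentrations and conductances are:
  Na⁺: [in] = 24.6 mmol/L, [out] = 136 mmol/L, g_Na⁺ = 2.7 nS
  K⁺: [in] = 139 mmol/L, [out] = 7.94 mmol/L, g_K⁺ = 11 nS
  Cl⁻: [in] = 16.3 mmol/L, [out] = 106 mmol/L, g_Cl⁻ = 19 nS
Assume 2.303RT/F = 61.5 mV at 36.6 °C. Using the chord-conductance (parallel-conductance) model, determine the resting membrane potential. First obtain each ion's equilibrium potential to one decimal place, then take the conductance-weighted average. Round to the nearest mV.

E_Na⁺ = (61.5/1)·log₁₀(136/24.6) = 45.7 mV
E_K⁺ = (61.5/1)·log₁₀(7.94/139) = -76.5 mV
E_Cl⁻ = (61.5/-1)·log₁₀(106/16.3) = -50.0 mV
Vm = (Σ gᵢEᵢ)/(Σ gᵢ) = (2.7·45.7 + 11·-76.5 + 19·-50.0) / (2.7 + 11 + 19)
= -1668.11 / 32.7 = -51.01 mV

-51 mV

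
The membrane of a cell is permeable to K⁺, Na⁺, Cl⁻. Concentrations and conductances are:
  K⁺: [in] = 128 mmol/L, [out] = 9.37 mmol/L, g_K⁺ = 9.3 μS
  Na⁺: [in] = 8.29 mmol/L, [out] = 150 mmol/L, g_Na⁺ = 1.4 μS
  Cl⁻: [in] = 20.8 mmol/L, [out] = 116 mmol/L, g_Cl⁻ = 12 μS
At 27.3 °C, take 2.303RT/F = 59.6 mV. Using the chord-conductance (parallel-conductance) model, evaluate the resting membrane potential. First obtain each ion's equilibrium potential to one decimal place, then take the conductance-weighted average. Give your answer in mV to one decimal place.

-46.6 mV

E_K⁺ = (59.6/1)·log₁₀(9.37/128) = -67.7 mV
E_Na⁺ = (59.6/1)·log₁₀(150/8.29) = 74.9 mV
E_Cl⁻ = (59.6/-1)·log₁₀(116/20.8) = -44.5 mV
Vm = (Σ gᵢEᵢ)/(Σ gᵢ) = (9.3·-67.7 + 1.4·74.9 + 12·-44.5) / (9.3 + 1.4 + 12)
= -1058.75 / 22.7 = -46.64 mV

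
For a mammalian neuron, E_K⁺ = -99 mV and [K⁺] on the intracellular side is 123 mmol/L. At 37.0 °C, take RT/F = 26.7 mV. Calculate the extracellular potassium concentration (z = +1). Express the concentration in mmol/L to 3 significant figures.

3.02 mmol/L

Nernst: E = (26.7/1) · ln([out]/[in]), so ln([out]/[in]) = -99.0 × 1 / 26.7 = -3.7079.
[out]/[in] = e^(-3.7079) = 0.02453.
[out] = 0.02453 × 123 = 3.017 mmol/L.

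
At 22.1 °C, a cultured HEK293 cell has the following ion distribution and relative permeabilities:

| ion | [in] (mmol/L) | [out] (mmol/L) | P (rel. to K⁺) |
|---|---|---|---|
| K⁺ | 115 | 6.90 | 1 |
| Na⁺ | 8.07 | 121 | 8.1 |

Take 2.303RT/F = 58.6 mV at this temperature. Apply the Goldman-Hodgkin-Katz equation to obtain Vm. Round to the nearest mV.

43 mV

Vm = 58.6 · log₁₀[(Σ P·[cation]ₒ + Σ P·[anion]ᵢ) / (Σ P·[cation]ᵢ + Σ P·[anion]ₒ)]
Numerator = 1×6.90 + 8.1×121 = 987
Denominator = 1×115 + 8.1×8.07 = 180.4
Vm = 58.6 · log₁₀(5.4722) = 58.6 × (0.7382) = 43.26 mV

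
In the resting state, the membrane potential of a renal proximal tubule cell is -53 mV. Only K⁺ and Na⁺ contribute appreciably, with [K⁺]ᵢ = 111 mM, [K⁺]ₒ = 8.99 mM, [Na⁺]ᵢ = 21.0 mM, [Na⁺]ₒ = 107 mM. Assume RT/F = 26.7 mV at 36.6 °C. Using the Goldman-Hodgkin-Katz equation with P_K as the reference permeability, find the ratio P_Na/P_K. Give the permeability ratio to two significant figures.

0.060

Let α = P_Na/P_K. GHK: Vm = 26.7·ln[(Kₒ + α·Naₒ)/(Kᵢ + α·Naᵢ)].
e^(Vm/26.7) = e^(-53.0/26.7) = 0.13738
So 0.13738·(Kᵢ + α·Naᵢ) = Kₒ + α·Naₒ → α = (0.13738·111.0 − 8.99) / (107.0 − 0.13738·21.0)
α = (15.25 − 8.99) / (107.0 − 2.885) = 6.259/104.1 = 0.06012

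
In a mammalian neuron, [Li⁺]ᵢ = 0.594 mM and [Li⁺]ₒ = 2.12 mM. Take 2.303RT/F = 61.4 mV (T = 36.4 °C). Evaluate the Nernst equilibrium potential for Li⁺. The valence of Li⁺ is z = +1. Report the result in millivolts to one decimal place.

E = (61.4/z) · log₁₀([Li⁺]_out/[Li⁺]_in) with z = +1.
= (61.4/1) · log₁₀(2.12/0.594) = 61.40 · log₁₀(3.569)
= 61.40 · (0.5525) = 33.93 mV

33.9 mV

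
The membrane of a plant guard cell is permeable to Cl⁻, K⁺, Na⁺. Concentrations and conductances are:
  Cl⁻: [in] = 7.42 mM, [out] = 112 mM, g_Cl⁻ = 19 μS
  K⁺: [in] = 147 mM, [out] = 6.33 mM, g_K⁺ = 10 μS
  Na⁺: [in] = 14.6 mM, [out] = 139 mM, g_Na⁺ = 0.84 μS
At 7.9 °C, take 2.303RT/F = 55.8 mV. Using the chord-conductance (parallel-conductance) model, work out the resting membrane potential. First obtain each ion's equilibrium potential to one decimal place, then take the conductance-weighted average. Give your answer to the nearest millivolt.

E_Cl⁻ = (55.8/-1)·log₁₀(112/7.42) = -65.8 mV
E_K⁺ = (55.8/1)·log₁₀(6.33/147) = -76.2 mV
E_Na⁺ = (55.8/1)·log₁₀(139/14.6) = 54.6 mV
Vm = (Σ gᵢEᵢ)/(Σ gᵢ) = (19·-65.8 + 10·-76.2 + 0.84·54.6) / (19 + 10 + 0.84)
= -1966.34 / 29.84 = -65.90 mV

-66 mV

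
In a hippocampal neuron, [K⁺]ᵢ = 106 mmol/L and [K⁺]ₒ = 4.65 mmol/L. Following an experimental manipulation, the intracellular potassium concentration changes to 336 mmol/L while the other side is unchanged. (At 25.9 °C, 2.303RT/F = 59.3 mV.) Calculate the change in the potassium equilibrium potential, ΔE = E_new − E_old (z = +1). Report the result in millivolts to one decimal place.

-29.7 mV

E_old = (59.3/1)·log₁₀(4.65/106) = -80.52 mV
E_new = (59.3/1)·log₁₀(4.65/336) = -110.23 mV
ΔE = -110.23 − (-80.52) = -29.71 mV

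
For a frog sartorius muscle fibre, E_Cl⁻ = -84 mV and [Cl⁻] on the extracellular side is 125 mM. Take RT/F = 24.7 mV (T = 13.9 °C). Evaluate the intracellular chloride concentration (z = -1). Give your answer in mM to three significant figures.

4.17 mM

Nernst: E = (24.7/-1) · ln([out]/[in]), so ln([out]/[in]) = -84.0 × -1 / 24.7 = 3.4008.
[out]/[in] = e^(3.4008) = 29.99.
[in] = 125 / 29.99 = 4.168 mM.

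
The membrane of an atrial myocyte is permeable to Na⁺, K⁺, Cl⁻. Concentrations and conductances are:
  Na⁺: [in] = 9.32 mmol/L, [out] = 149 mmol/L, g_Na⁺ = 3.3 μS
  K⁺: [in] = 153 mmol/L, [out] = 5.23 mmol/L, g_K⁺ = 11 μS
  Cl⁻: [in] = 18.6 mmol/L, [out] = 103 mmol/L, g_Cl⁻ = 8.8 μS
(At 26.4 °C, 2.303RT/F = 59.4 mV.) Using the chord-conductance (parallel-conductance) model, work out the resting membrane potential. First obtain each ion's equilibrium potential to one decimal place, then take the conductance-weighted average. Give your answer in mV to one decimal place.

-48.1 mV

E_Na⁺ = (59.4/1)·log₁₀(149/9.32) = 71.5 mV
E_K⁺ = (59.4/1)·log₁₀(5.23/153) = -87.1 mV
E_Cl⁻ = (59.4/-1)·log₁₀(103/18.6) = -44.2 mV
Vm = (Σ gᵢEᵢ)/(Σ gᵢ) = (3.3·71.5 + 11·-87.1 + 8.8·-44.2) / (3.3 + 11 + 8.8)
= -1111.11 / 23.1 = -48.10 mV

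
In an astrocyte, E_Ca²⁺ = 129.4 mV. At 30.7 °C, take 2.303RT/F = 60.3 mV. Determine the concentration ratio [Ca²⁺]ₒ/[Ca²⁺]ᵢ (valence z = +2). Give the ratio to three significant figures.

log₁₀([out]/[in]) = E·z/(60.3) = 129.4 × 2 / 60.3 = 4.2919
[out]/[in] = 10^(4.2919) = 1.958e+04

19600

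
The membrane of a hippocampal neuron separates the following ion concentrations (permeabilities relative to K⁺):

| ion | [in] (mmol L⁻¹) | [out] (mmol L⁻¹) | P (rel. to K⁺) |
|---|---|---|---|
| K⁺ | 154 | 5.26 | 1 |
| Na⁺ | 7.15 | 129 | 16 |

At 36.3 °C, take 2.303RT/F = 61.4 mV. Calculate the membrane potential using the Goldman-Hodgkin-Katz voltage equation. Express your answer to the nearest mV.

54 mV

Vm = 61.4 · log₁₀[(Σ P·[cation]ₒ + Σ P·[anion]ᵢ) / (Σ P·[cation]ᵢ + Σ P·[anion]ₒ)]
Numerator = 1×5.26 + 16×129 = 2069
Denominator = 1×154 + 16×7.15 = 268.4
Vm = 61.4 · log₁₀(7.7096) = 61.4 × (0.8870) = 54.46 mV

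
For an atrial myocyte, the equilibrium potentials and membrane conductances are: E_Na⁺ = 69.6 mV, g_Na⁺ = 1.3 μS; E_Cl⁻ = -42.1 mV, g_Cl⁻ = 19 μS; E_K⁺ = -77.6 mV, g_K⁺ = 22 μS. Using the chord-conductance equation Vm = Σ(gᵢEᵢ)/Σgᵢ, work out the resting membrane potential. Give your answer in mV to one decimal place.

Σ gᵢEᵢ = 1.3·(69.6) + 19·(-42.1) + 22·(-77.6) = -2416.62
Σ gᵢ = 1.3 + 19 + 22 = 42.3
Vm = -2416.62 / 42.3 = -57.13 mV

-57.1 mV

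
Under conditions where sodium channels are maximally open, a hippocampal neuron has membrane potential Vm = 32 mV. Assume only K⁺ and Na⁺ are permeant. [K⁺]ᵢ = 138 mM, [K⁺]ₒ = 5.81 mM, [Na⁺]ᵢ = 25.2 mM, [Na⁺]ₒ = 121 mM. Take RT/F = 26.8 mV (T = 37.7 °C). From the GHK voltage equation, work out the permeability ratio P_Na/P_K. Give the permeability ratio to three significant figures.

Let α = P_Na/P_K. GHK: Vm = 26.8·ln[(Kₒ + α·Naₒ)/(Kᵢ + α·Naᵢ)].
e^(Vm/26.8) = e^(32.0/26.8) = 3.3004
So 3.3004·(Kᵢ + α·Naᵢ) = Kₒ + α·Naₒ → α = (3.3004·138.0 − 5.81) / (121.0 − 3.3004·25.2)
α = (455.4 − 5.81) / (121.0 − 83.17) = 449.6/37.83 = 11.89

11.9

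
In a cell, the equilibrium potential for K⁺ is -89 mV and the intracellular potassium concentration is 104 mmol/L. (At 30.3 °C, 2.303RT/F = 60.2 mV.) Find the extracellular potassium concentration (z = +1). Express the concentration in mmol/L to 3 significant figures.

3.46 mmol/L

Nernst: E = (60.2/1) · log₁₀([out]/[in]), so log₁₀([out]/[in]) = -89.0 × 1 / 60.2 = -1.4784.
[out]/[in] = 10^(-1.4784) = 0.03323.
[out] = 0.03323 × 104 = 3.456 mmol/L.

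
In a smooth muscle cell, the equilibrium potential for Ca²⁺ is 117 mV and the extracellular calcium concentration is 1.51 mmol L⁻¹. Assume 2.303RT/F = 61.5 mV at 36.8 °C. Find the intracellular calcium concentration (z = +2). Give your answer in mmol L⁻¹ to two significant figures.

Nernst: E = (61.5/2) · log₁₀([out]/[in]), so log₁₀([out]/[in]) = 117.0 × 2 / 61.5 = 3.8049.
[out]/[in] = 10^(3.8049) = 6381.
[in] = 1.51 / 6381 = 0.0002366 mmol L⁻¹.

0.00024 mmol L⁻¹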